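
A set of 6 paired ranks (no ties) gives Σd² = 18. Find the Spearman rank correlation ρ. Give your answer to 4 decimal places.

ρ = 1 − 6Σd² / [n(n²−1)] = 1 − 6×18 / (6×35)
  = 1 − 108/210 = 1 − 0.51429 ≈ 0.4857

0.4857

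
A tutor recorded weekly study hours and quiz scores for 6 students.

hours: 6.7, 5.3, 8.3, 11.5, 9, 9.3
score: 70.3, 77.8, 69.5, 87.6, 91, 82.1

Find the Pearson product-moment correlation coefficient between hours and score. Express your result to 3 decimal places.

n = 6, Σx = 50.1, Σy = 478.3, Σx² = 441.61, Σy² = 38520.35, Σxy = 4050.13
nΣxy − ΣxΣy = 24300.78 − 23962.83 = 337.95
nΣx² − (Σx)² = 2649.66 − 2510.01 = 139.65; nΣy² − (Σy)² = 231122.1 − 228770.89 = 2351.21
r = 337.95 / √(139.65 × 2351.21) = 337.95 / 573.0152 ≈ 0.590

0.590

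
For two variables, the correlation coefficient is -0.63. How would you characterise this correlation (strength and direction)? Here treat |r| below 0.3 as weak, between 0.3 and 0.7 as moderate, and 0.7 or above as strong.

r = -0.63 < 0 so the relationship is negative.
|r| = 0.63, which falls in the moderate range.

moderate negative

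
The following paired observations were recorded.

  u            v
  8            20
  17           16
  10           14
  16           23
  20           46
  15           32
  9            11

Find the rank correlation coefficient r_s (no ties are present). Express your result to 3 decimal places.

Rank u: 1, 6, 3, 5, 7, 4, 2
Rank v: 4, 3, 2, 5, 7, 6, 1
d = rank(u) − rank(v): -3, 3, 1, 0, 0, -2, 1; Σd² = 24
ρ = 1 − 6Σd² / [n(n²−1)] = 1 − 6×24 / (7×48) = 1 − 144/336 ≈ 0.571

0.571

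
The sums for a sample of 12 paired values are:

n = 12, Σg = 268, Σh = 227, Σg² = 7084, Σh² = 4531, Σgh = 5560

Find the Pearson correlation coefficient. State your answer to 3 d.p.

0.961

r = (nΣgh − ΣgΣh) / √[(nΣg² − (Σg)²)(nΣh² − (Σh)²)]
Numerator: 12×5560 − 268×227 = 5884
Denominator: √[(85008 − 71824)(54372 − 51529)] = √[13184 × 2843] = 6122.2636
r = 5884 / 6122.2636 ≈ 0.961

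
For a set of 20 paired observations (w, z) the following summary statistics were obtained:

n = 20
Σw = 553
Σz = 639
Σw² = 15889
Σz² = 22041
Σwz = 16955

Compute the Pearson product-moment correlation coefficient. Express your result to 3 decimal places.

r = (nΣwz − ΣwΣz) / √[(nΣw² − (Σw)²)(nΣz² − (Σz)²)]
Numerator: 20×16955 − 553×639 = -14267
Denominator: √[(317780 − 305809)(440820 − 408321)] = √[11971 × 32499] = 19724.2371
r = -14267 / 19724.2371 ≈ -0.723

-0.723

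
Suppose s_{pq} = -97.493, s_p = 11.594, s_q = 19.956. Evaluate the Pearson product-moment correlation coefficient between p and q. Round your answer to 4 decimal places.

-0.4214

r = Cov(p,q) / (s_p · s_q) = -97.493 / (11.594 × 19.956)
  = -97.493 / 231.3699 ≈ -0.4214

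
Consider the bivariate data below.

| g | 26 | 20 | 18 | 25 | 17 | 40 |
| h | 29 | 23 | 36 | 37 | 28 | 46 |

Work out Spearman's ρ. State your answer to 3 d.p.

0.600

Rank g: 5, 3, 2, 4, 1, 6
Rank h: 3, 1, 4, 5, 2, 6
d = rank(g) − rank(h): 2, 2, -2, -1, -1, 0; Σd² = 14
ρ = 1 − 6Σd² / [n(n²−1)] = 1 − 6×14 / (6×35) = 1 − 84/210 ≈ 0.600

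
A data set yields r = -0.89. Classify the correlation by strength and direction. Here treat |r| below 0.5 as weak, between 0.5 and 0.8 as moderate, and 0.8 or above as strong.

r = -0.89 < 0 so the relationship is negative.
|r| = 0.89, which falls in the strong range.

strong negative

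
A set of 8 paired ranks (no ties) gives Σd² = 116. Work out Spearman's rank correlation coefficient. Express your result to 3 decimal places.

-0.381

ρ = 1 − 6Σd² / [n(n²−1)] = 1 − 6×116 / (8×63)
  = 1 − 696/504 = 1 − 1.3810 ≈ -0.381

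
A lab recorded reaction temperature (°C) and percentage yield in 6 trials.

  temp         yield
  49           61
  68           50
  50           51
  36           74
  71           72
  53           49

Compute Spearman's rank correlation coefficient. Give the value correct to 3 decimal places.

Rank temp: 2, 5, 3, 1, 6, 4
Rank yield: 4, 2, 3, 6, 5, 1
d = rank(temp) − rank(yield): -2, 3, 0, -5, 1, 3; Σd² = 48
ρ = 1 − 6Σd² / [n(n²−1)] = 1 − 6×48 / (6×35) = 1 − 288/210 ≈ -0.371

-0.371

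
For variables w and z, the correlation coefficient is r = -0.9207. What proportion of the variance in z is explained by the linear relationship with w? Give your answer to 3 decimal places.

r² = (-0.9207)² = 0.848

0.848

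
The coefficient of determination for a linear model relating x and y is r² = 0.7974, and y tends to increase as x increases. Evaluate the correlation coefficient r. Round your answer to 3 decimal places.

0.893

|r| = √0.7974 = 0.893
The association is positive, so r = 0.893.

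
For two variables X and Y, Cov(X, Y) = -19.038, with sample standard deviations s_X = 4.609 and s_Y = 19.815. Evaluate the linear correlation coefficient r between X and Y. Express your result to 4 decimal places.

r = Cov(X,Y) / (s_X · s_Y) = -19.038 / (4.609 × 19.815)
  = -19.038 / 91.3273 ≈ -0.2085

-0.2085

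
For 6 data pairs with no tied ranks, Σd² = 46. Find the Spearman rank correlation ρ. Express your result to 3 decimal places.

-0.314

ρ = 1 − 6Σd² / [n(n²−1)] = 1 − 6×46 / (6×35)
  = 1 − 276/210 = 1 − 1.3143 ≈ -0.314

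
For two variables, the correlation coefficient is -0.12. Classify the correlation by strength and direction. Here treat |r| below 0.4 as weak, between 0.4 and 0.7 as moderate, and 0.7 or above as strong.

weak negative

r = -0.12 < 0 so the relationship is negative.
|r| = 0.12, which falls in the weak range.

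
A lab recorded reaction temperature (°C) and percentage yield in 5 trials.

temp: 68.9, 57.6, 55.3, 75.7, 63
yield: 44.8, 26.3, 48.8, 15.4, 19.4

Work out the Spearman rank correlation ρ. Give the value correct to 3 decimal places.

-0.700

Rank temp: 4, 2, 1, 5, 3
Rank yield: 4, 3, 5, 1, 2
d = rank(temp) − rank(yield): 0, -1, -4, 4, 1; Σd² = 34
ρ = 1 − 6Σd² / [n(n²−1)] = 1 − 6×34 / (5×24) = 1 − 204/120 ≈ -0.700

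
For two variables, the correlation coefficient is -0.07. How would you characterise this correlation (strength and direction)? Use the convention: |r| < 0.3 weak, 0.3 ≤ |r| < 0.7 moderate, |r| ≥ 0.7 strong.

weak negative

r = -0.07 < 0 so the relationship is negative.
|r| = 0.07, which falls in the weak range.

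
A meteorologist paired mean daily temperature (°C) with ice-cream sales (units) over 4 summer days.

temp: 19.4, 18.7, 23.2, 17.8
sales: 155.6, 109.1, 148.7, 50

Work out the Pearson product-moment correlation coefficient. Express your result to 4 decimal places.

n = 4, Σx = 79.1, Σy = 463.4, Σx² = 1581.13, Σy² = 60725.86, Σxy = 9398.65
nΣxy − ΣxΣy = 37594.6 − 36654.94 = 939.66
nΣx² − (Σx)² = 6324.52 − 6256.81 = 67.71; nΣy² − (Σy)² = 242903.44 − 214739.56 = 28163.88
r = 939.66 / √(67.71 × 28163.88) = 939.66 / 1380.9331 ≈ 0.6805

0.6805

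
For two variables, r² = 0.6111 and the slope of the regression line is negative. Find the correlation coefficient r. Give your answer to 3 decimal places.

-0.782

|r| = √0.6111 = 0.782
The association is negative, so r = −0.782.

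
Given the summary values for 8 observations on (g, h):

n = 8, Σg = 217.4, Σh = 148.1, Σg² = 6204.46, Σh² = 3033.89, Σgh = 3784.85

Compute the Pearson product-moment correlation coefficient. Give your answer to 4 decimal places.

r = (nΣgh − ΣgΣh) / √[(nΣg² − (Σg)²)(nΣh² − (Σh)²)]
Numerator: 8×3784.85 − 217.4×148.1 = -1918.14
Denominator: √[(49635.68 − 47262.76)(24271.12 − 21933.61)] = √[2372.92 × 2337.51] = 2355.1485
r = -1918.14 / 2355.1485 ≈ -0.8144

-0.8144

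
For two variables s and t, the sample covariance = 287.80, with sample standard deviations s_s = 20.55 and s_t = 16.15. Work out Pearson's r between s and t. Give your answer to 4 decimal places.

0.8672

r = Cov(s,t) / (s_s · s_t) = 287.80 / (20.55 × 16.15)
  = 287.80 / 331.8825 ≈ 0.8672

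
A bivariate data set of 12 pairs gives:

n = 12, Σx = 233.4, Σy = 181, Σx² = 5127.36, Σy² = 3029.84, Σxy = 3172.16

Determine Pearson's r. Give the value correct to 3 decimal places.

-0.830

r = (nΣxy − ΣxΣy) / √[(nΣx² − (Σx)²)(nΣy² − (Σy)²)]
Numerator: 12×3172.16 − 233.4×181 = -4179.48
Denominator: √[(61528.32 − 54475.56)(36358.08 − 32761)] = √[7052.76 × 3597.08] = 5036.7988
r = -4179.48 / 5036.7988 ≈ -0.830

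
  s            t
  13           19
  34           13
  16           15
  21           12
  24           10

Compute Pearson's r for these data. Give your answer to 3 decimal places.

-0.623

n = 5, Σs = 108, Σt = 69, Σs² = 2598, Σt² = 999, Σst = 1421
nΣst − ΣsΣt = 7105 − 7452 = -347
nΣs² − (Σs)² = 12990 − 11664 = 1326; nΣt² − (Σt)² = 4995 − 4761 = 234
r = -347 / √(1326 × 234) = -347 / 557.0314 ≈ -0.623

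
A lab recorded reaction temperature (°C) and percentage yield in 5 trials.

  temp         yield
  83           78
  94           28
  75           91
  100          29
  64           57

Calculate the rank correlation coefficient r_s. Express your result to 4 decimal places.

Rank temp: 3, 4, 2, 5, 1
Rank yield: 4, 1, 5, 2, 3
d = rank(temp) − rank(yield): -1, 3, -3, 3, -2; Σd² = 32
ρ = 1 − 6Σd² / [n(n²−1)] = 1 − 6×32 / (5×24) = 1 − 192/120 ≈ -0.6000

-0.6000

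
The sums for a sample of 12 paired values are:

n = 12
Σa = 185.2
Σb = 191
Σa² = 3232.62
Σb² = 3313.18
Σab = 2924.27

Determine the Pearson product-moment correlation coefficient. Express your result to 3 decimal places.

-0.073

r = (nΣab − ΣaΣb) / √[(nΣa² − (Σa)²)(nΣb² − (Σb)²)]
Numerator: 12×2924.27 − 185.2×191 = -281.96
Denominator: √[(38791.44 − 34299.04)(39758.16 − 36481)] = √[4492.4 × 3277.16] = 3836.9667
r = -281.96 / 3836.9667 ≈ -0.073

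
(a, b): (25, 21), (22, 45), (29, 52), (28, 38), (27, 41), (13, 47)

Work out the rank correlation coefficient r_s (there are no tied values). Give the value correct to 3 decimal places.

Rank a: 3, 2, 6, 5, 4, 1
Rank b: 1, 4, 6, 2, 3, 5
d = rank(a) − rank(b): 2, -2, 0, 3, 1, -4; Σd² = 34
ρ = 1 − 6Σd² / [n(n²−1)] = 1 − 6×34 / (6×35) = 1 − 204/210 ≈ 0.029

0.029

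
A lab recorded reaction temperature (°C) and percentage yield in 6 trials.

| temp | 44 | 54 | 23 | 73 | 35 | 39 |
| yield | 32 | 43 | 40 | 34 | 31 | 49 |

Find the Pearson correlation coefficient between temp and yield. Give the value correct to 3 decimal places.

n = 6, Σx = 268, Σy = 229, Σx² = 13456, Σy² = 8991, Σxy = 10128
nΣxy − ΣxΣy = 60768 − 61372 = -604
nΣx² − (Σx)² = 80736 − 71824 = 8912; nΣy² − (Σy)² = 53946 − 52441 = 1505
r = -604 / √(8912 × 1505) = -604 / 3662.3162 ≈ -0.165

-0.165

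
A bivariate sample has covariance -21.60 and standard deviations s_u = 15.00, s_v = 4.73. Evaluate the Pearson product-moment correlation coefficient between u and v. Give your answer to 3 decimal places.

-0.304

r = Cov(u,v) / (s_u · s_v) = -21.60 / (15.00 × 4.73)
  = -21.60 / 70.9500 ≈ -0.304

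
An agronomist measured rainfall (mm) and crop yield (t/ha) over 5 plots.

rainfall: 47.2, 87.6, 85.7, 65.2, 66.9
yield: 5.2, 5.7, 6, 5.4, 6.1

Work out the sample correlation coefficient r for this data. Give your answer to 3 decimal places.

0.641

n = 5, Σx = 352.6, Σy = 28.4, Σx² = 25972.74, Σy² = 161.9, Σxy = 2019.13
nΣxy − ΣxΣy = 10095.65 − 10013.84 = 81.81
nΣx² − (Σx)² = 129863.7 − 124326.76 = 5536.94; nΣy² − (Σy)² = 809.5 − 806.56 = 2.94
r = 81.81 / √(5536.94 × 2.94) = 81.81 / 127.5876 ≈ 0.641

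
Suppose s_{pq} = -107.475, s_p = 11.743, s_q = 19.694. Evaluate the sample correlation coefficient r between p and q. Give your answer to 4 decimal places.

-0.4647

r = Cov(p,q) / (s_p · s_q) = -107.475 / (11.743 × 19.694)
  = -107.475 / 231.2666 ≈ -0.4647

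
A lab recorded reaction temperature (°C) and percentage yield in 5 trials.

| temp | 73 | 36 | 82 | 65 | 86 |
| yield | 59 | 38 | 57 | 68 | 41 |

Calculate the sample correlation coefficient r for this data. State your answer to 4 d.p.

0.3031

n = 5, Σx = 342, Σy = 263, Σx² = 24970, Σy² = 14479, Σxy = 18295
nΣxy − ΣxΣy = 91475 − 89946 = 1529
nΣx² − (Σx)² = 124850 − 116964 = 7886; nΣy² − (Σy)² = 72395 − 69169 = 3226
r = 1529 / √(7886 × 3226) = 1529 / 5043.8315 ≈ 0.3031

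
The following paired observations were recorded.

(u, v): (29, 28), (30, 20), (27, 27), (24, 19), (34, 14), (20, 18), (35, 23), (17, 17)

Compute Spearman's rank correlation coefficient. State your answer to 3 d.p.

0.262

Rank u: 5, 6, 4, 3, 7, 2, 8, 1
Rank v: 8, 5, 7, 4, 1, 3, 6, 2
d = rank(u) − rank(v): -3, 1, -3, -1, 6, -1, 2, -1; Σd² = 62
ρ = 1 − 6Σd² / [n(n²−1)] = 1 − 6×62 / (8×63) = 1 − 372/504 ≈ 0.262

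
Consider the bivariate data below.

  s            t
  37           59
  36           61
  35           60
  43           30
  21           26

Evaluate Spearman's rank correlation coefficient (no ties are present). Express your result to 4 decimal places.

0.1000

Rank s: 4, 3, 2, 5, 1
Rank t: 3, 5, 4, 2, 1
d = rank(s) − rank(t): 1, -2, -2, 3, 0; Σd² = 18
ρ = 1 − 6Σd² / [n(n²−1)] = 1 − 6×18 / (5×24) = 1 − 108/120 ≈ 0.1000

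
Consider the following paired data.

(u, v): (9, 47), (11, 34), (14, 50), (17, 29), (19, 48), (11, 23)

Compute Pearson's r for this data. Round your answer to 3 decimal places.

0.165

n = 6, Σu = 81, Σv = 231, Σu² = 1169, Σv² = 9539, Σuv = 3155
nΣuv − ΣuΣv = 18930 − 18711 = 219
nΣu² − (Σu)² = 7014 − 6561 = 453; nΣv² − (Σv)² = 57234 − 53361 = 3873
r = 219 / √(453 × 3873) = 219 / 1324.5637 ≈ 0.165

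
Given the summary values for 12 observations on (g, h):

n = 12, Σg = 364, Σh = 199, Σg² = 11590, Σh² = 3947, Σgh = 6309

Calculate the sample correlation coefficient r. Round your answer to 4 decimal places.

r = (nΣgh − ΣgΣh) / √[(nΣg² − (Σg)²)(nΣh² − (Σh)²)]
Numerator: 12×6309 − 364×199 = 3272
Denominator: √[(139080 − 132496)(47364 − 39601)] = √[6584 × 7763] = 7149.2372
r = 3272 / 7149.2372 ≈ 0.4577

0.4577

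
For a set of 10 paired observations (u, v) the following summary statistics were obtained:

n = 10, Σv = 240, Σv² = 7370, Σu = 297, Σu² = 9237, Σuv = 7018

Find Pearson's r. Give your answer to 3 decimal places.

-0.134

r = (nΣuv − ΣuΣv) / √[(nΣu² − (Σu)²)(nΣv² − (Σv)²)]
Numerator: 10×7018 − 297×240 = -1100
Denominator: √[(92370 − 88209)(73700 − 57600)] = √[4161 × 16100] = 8184.8702
r = -1100 / 8184.8702 ≈ -0.134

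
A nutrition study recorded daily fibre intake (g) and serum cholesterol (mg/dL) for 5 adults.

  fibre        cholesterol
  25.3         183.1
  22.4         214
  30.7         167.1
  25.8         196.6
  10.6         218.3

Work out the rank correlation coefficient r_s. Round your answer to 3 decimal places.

-0.900

Rank fibre: 3, 2, 5, 4, 1
Rank cholesterol: 2, 4, 1, 3, 5
d = rank(fibre) − rank(cholesterol): 1, -2, 4, 1, -4; Σd² = 38
ρ = 1 − 6Σd² / [n(n²−1)] = 1 − 6×38 / (5×24) = 1 − 228/120 ≈ -0.900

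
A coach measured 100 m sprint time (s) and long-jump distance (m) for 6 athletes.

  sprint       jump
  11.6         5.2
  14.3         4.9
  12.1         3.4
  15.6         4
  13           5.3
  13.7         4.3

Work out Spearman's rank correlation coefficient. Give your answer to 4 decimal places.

-0.2571

Rank sprint: 1, 5, 2, 6, 3, 4
Rank jump: 5, 4, 1, 2, 6, 3
d = rank(sprint) − rank(jump): -4, 1, 1, 4, -3, 1; Σd² = 44
ρ = 1 − 6Σd² / [n(n²−1)] = 1 − 6×44 / (6×35) = 1 − 264/210 ≈ -0.2571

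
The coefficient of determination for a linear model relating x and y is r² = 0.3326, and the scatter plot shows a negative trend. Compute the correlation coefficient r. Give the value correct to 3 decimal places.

|r| = √0.3326 = 0.577
The association is negative, so r = −0.577.

-0.577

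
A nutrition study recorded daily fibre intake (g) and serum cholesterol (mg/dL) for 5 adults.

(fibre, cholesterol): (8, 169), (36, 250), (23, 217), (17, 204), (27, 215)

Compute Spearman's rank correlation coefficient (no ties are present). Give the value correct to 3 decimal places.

0.900

Rank fibre: 1, 5, 3, 2, 4
Rank cholesterol: 1, 5, 4, 2, 3
d = rank(fibre) − rank(cholesterol): 0, 0, -1, 0, 1; Σd² = 2
ρ = 1 − 6Σd² / [n(n²−1)] = 1 − 6×2 / (5×24) = 1 − 12/120 ≈ 0.900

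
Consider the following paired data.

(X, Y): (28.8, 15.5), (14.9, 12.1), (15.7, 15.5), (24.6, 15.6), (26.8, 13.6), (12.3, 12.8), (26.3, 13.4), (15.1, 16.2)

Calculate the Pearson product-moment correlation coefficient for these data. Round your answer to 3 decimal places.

0.199

n = 8, ΣX = 164.5, ΣY = 114.7, ΣX² = 3692.33, ΣY² = 1661.07, ΣXY = 2372.76
nΣXY − ΣXΣY = 18982.08 − 18868.15 = 113.93
nΣX² − (ΣX)² = 29538.64 − 27060.25 = 2478.39; nΣY² − (ΣY)² = 13288.56 − 13156.09 = 132.47
r = 113.93 / √(2478.39 × 132.47) = 113.93 / 572.9854 ≈ 0.199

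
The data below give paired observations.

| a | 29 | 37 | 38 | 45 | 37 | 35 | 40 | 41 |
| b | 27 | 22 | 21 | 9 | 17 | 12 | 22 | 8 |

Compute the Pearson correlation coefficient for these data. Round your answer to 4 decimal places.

n = 8, Σa = 302, Σb = 138, Σa² = 11554, Σb² = 2716, Σab = 5057
nΣab − ΣaΣb = 40456 − 41676 = -1220
nΣa² − (Σa)² = 92432 − 91204 = 1228; nΣb² − (Σb)² = 21728 − 19044 = 2684
r = -1220 / √(1228 × 2684) = -1220 / 1815.4757 ≈ -0.6720

-0.6720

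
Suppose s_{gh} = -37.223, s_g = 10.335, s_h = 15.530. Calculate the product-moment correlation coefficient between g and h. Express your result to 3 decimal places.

r = Cov(g,h) / (s_g · s_h) = -37.223 / (10.335 × 15.530)
  = -37.223 / 160.5026 ≈ -0.232

-0.232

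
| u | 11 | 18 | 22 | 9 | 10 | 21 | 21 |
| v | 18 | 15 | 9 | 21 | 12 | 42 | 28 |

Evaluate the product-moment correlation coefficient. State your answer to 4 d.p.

n = 7, Σu = 112, Σv = 145, Σu² = 1992, Σv² = 3763, Σuv = 2445
nΣuv − ΣuΣv = 17115 − 16240 = 875
nΣu² − (Σu)² = 13944 − 12544 = 1400; nΣv² − (Σv)² = 26341 − 21025 = 5316
r = 875 / √(1400 × 5316) = 875 / 2728.0762 ≈ 0.3207

0.3207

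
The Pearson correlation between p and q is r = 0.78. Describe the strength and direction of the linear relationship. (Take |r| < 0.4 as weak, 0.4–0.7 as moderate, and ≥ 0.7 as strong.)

strong positive

r = 0.78 > 0 so the relationship is positive.
|r| = 0.78, which falls in the strong range.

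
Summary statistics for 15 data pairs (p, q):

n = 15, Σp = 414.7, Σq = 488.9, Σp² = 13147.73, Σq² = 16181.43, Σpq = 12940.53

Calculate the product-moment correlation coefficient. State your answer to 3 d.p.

-0.894

r = (nΣpq − ΣpΣq) / √[(nΣp² − (Σp)²)(nΣq² − (Σq)²)]
Numerator: 15×12940.53 − 414.7×488.9 = -8638.88
Denominator: √[(197215.95 − 171976.09)(242721.45 − 239023.21)] = √[25239.86 × 3698.24] = 9661.4212
r = -8638.88 / 9661.4212 ≈ -0.894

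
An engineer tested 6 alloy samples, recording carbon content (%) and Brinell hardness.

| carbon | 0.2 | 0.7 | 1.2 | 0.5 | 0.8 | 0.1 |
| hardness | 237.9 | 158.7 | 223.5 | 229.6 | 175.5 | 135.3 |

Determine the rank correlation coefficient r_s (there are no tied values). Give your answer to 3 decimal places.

0.086

Rank carbon: 2, 4, 6, 3, 5, 1
Rank hardness: 6, 2, 4, 5, 3, 1
d = rank(carbon) − rank(hardness): -4, 2, 2, -2, 2, 0; Σd² = 32
ρ = 1 − 6Σd² / [n(n²−1)] = 1 − 6×32 / (6×35) = 1 − 192/210 ≈ 0.086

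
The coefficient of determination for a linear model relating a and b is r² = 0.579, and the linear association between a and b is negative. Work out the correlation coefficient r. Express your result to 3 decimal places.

-0.761

|r| = √0.579 = 0.761
The association is negative, so r = −0.761.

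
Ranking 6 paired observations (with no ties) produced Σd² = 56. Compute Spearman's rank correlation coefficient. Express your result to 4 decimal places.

ρ = 1 − 6Σd² / [n(n²−1)] = 1 − 6×56 / (6×35)
  = 1 − 336/210 = 1 − 1.60000 ≈ -0.6000

-0.6000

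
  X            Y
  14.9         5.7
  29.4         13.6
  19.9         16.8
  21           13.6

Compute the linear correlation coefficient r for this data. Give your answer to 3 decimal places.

0.540

n = 4, ΣX = 85.2, ΣY = 49.7, ΣX² = 1923.38, ΣY² = 684.65, ΣXY = 1104.69
nΣXY − ΣXΣY = 4418.76 − 4234.44 = 184.32
nΣX² − (ΣX)² = 7693.52 − 7259.04 = 434.48; nΣY² − (ΣY)² = 2738.6 − 2470.09 = 268.51
r = 184.32 / √(434.48 × 268.51) = 184.32 / 341.5585 ≈ 0.540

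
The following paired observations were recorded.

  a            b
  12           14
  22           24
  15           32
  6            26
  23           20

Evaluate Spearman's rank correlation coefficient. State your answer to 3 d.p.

-0.200

Rank a: 2, 4, 3, 1, 5
Rank b: 1, 3, 5, 4, 2
d = rank(a) − rank(b): 1, 1, -2, -3, 3; Σd² = 24
ρ = 1 − 6Σd² / [n(n²−1)] = 1 − 6×24 / (5×24) = 1 − 144/120 ≈ -0.200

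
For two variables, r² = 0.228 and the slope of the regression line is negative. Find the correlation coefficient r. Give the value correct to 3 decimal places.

|r| = √0.228 = 0.477
The association is negative, so r = −0.477.

-0.477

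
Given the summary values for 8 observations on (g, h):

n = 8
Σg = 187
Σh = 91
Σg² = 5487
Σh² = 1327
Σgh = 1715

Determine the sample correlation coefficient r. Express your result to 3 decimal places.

-0.722

r = (nΣgh − ΣgΣh) / √[(nΣg² − (Σg)²)(nΣh² − (Σh)²)]
Numerator: 8×1715 − 187×91 = -3297
Denominator: √[(43896 − 34969)(10616 − 8281)] = √[8927 × 2335] = 4565.5827
r = -3297 / 4565.5827 ≈ -0.722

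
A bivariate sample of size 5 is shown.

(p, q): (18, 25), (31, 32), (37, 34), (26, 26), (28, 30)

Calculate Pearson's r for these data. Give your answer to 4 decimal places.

0.9331

n = 5, Σp = 140, Σq = 147, Σp² = 4114, Σq² = 4381, Σpq = 4216
nΣpq − ΣpΣq = 21080 − 20580 = 500
nΣp² − (Σp)² = 20570 − 19600 = 970; nΣq² − (Σq)² = 21905 − 21609 = 296
r = 500 / √(970 × 296) = 500 / 535.8358 ≈ 0.9331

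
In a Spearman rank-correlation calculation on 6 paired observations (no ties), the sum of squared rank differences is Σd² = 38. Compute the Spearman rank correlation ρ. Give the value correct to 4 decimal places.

-0.0857

ρ = 1 − 6Σd² / [n(n²−1)] = 1 − 6×38 / (6×35)
  = 1 − 228/210 = 1 − 1.08571 ≈ -0.0857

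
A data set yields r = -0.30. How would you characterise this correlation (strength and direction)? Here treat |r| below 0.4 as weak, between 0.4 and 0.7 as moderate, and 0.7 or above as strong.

r = -0.30 < 0 so the relationship is negative.
|r| = 0.30, which falls in the weak range.

weak negative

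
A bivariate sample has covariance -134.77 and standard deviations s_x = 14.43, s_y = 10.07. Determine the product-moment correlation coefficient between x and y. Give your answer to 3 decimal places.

-0.927

r = Cov(x,y) / (s_x · s_y) = -134.77 / (14.43 × 10.07)
  = -134.77 / 145.3101 ≈ -0.927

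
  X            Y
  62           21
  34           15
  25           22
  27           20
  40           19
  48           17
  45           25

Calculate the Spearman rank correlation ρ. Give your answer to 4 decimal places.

-0.0357

Rank X: 7, 3, 1, 2, 4, 6, 5
Rank Y: 5, 1, 6, 4, 3, 2, 7
d = rank(X) − rank(Y): 2, 2, -5, -2, 1, 4, -2; Σd² = 58
ρ = 1 − 6Σd² / [n(n²−1)] = 1 − 6×58 / (7×48) = 1 − 348/336 ≈ -0.0357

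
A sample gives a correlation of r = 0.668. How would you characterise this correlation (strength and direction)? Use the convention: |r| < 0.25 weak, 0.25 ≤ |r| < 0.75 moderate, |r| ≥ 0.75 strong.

moderate positive

r = 0.668 > 0 so the relationship is positive.
|r| = 0.668, which falls in the moderate range.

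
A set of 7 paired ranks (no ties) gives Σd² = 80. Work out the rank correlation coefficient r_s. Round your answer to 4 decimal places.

-0.4286

ρ = 1 − 6Σd² / [n(n²−1)] = 1 − 6×80 / (7×48)
  = 1 − 480/336 = 1 − 1.42857 ≈ -0.4286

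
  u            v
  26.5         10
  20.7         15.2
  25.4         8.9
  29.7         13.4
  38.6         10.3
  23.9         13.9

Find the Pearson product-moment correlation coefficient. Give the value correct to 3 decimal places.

-0.455

n = 6, Σu = 164.8, Σv = 71.7, Σu² = 4719.16, Σv² = 889.11, Σuv = 1933.47
nΣuv − ΣuΣv = 11600.82 − 11816.16 = -215.34
nΣu² − (Σu)² = 28314.96 − 27159.04 = 1155.92; nΣv² − (Σv)² = 5334.66 − 5140.89 = 193.77
r = -215.34 / √(1155.92 × 193.77) = -215.34 / 473.2680 ≈ -0.455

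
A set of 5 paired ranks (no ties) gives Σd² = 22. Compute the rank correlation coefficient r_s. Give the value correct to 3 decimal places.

ρ = 1 − 6Σd² / [n(n²−1)] = 1 − 6×22 / (5×24)
  = 1 − 132/120 = 1 − 1.1000 ≈ -0.100

-0.100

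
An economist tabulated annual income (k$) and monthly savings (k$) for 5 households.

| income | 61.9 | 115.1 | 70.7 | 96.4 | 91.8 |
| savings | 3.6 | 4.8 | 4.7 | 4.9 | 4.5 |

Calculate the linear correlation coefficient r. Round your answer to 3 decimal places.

0.709

n = 5, Σx = 435.9, Σy = 22.5, Σx² = 39798.31, Σy² = 102.35, Σxy = 1993.07
nΣxy − ΣxΣy = 9965.35 − 9807.75 = 157.6
nΣx² − (Σx)² = 198991.55 − 190008.81 = 8982.74; nΣy² − (Σy)² = 511.75 − 506.25 = 5.5
r = 157.6 / √(8982.74 × 5.5) = 157.6 / 222.2725 ≈ 0.709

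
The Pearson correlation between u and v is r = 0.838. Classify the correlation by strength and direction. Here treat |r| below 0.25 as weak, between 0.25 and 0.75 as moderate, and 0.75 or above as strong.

strong positive

r = 0.838 > 0 so the relationship is positive.
|r| = 0.838, which falls in the strong range.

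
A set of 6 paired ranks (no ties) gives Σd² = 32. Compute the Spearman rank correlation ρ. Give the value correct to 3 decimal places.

ρ = 1 − 6Σd² / [n(n²−1)] = 1 − 6×32 / (6×35)
  = 1 − 192/210 = 1 − 0.9143 ≈ 0.086

0.086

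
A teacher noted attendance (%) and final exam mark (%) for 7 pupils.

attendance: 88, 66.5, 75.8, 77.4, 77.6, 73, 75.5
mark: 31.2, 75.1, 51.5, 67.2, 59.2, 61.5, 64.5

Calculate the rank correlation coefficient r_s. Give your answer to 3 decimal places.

Rank attendance: 7, 1, 4, 5, 6, 2, 3
Rank mark: 1, 7, 2, 6, 3, 4, 5
d = rank(attendance) − rank(mark): 6, -6, 2, -1, 3, -2, -2; Σd² = 94
ρ = 1 − 6Σd² / [n(n²−1)] = 1 − 6×94 / (7×48) = 1 − 564/336 ≈ -0.679

-0.679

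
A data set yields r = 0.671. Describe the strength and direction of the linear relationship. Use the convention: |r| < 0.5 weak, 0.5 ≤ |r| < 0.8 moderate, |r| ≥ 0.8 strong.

moderate positive

r = 0.671 > 0 so the relationship is positive.
|r| = 0.671, which falls in the moderate range.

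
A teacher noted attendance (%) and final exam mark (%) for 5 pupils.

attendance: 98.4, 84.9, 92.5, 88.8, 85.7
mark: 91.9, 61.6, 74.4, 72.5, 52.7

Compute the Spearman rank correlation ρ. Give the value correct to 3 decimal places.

Rank attendance: 5, 1, 4, 3, 2
Rank mark: 5, 2, 4, 3, 1
d = rank(attendance) − rank(mark): 0, -1, 0, 0, 1; Σd² = 2
ρ = 1 − 6Σd² / [n(n²−1)] = 1 − 6×2 / (5×24) = 1 − 12/120 ≈ 0.900

0.900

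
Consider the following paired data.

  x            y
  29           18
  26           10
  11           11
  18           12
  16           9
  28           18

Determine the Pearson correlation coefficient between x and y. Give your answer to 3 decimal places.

n = 6, Σx = 128, Σy = 78, Σx² = 3002, Σy² = 1094, Σxy = 1767
nΣxy − ΣxΣy = 10602 − 9984 = 618
nΣx² − (Σx)² = 18012 − 16384 = 1628; nΣy² − (Σy)² = 6564 − 6084 = 480
r = 618 / √(1628 × 480) = 618 / 883.9910 ≈ 0.699

0.699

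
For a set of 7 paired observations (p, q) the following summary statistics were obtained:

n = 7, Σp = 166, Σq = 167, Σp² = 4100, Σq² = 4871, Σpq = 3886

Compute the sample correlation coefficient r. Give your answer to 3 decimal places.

r = (nΣpq − ΣpΣq) / √[(nΣp² − (Σp)²)(nΣq² − (Σq)²)]
Numerator: 7×3886 − 166×167 = -520
Denominator: √[(28700 − 27556)(34097 − 27889)] = √[1144 × 6208] = 2664.9488
r = -520 / 2664.9488 ≈ -0.195

-0.195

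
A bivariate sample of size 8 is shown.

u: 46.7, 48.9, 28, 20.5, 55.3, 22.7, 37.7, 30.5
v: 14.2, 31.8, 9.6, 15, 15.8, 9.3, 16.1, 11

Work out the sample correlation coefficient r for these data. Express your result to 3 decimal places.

0.563

n = 8, Σu = 290.3, Σv = 122.8, Σu² = 11701.27, Σv² = 2246.38, Σuv = 4821.78
nΣuv − ΣuΣv = 38574.24 − 35648.84 = 2925.4
nΣu² − (Σu)² = 93610.16 − 84274.09 = 9336.07; nΣv² − (Σv)² = 17971.04 − 15079.84 = 2891.2
r = 2925.4 / √(9336.07 × 2891.2) = 2925.4 / 5195.4254 ≈ 0.563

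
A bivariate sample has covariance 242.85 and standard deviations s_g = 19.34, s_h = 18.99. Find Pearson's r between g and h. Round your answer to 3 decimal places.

r = Cov(g,h) / (s_g · s_h) = 242.85 / (19.34 × 18.99)
  = 242.85 / 367.2666 ≈ 0.661

0.661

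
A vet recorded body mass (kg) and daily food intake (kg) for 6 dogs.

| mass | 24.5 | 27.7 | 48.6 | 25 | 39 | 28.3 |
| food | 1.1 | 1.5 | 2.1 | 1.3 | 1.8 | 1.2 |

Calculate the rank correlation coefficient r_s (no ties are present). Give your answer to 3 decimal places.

Rank mass: 1, 3, 6, 2, 5, 4
Rank food: 1, 4, 6, 3, 5, 2
d = rank(mass) − rank(food): 0, -1, 0, -1, 0, 2; Σd² = 6
ρ = 1 − 6Σd² / [n(n²−1)] = 1 − 6×6 / (6×35) = 1 − 36/210 ≈ 0.829

0.829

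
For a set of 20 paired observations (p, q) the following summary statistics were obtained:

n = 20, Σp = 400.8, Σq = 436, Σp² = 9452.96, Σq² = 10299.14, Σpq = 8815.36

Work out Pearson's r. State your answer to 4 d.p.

0.0733

r = (nΣpq − ΣpΣq) / √[(nΣp² − (Σp)²)(nΣq² − (Σq)²)]
Numerator: 20×8815.36 − 400.8×436 = 1558.4
Denominator: √[(189059.2 − 160640.64)(205982.8 − 190096)] = √[28418.56 × 15886.8] = 21248.0582
r = 1558.4 / 21248.0582 ≈ 0.0733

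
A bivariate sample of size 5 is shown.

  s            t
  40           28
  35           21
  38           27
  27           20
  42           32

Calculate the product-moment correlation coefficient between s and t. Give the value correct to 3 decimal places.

0.898

n = 5, Σs = 182, Σt = 128, Σs² = 6762, Σt² = 3378, Σst = 4765
nΣst − ΣsΣt = 23825 − 23296 = 529
nΣs² − (Σs)² = 33810 − 33124 = 686; nΣt² − (Σt)² = 16890 − 16384 = 506
r = 529 / √(686 × 506) = 529 / 589.1655 ≈ 0.898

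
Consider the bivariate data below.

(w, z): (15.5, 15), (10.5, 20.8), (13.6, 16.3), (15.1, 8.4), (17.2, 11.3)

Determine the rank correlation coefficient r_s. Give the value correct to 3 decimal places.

Rank w: 4, 1, 2, 3, 5
Rank z: 3, 5, 4, 1, 2
d = rank(w) − rank(z): 1, -4, -2, 2, 3; Σd² = 34
ρ = 1 − 6Σd² / [n(n²−1)] = 1 − 6×34 / (5×24) = 1 − 204/120 ≈ -0.700

-0.700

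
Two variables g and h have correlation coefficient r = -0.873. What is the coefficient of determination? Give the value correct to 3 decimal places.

0.762

r² = (-0.873)² = 0.762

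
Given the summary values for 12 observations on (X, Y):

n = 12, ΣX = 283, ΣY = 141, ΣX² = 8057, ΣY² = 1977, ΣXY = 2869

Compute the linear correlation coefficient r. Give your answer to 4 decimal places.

r = (nΣXY − ΣXΣY) / √[(nΣX² − (ΣX)²)(nΣY² − (ΣY)²)]
Numerator: 12×2869 − 283×141 = -5475
Denominator: √[(96684 − 80089)(23724 − 19881)] = √[16595 × 3843] = 7985.8991
r = -5475 / 7985.8991 ≈ -0.6856

-0.6856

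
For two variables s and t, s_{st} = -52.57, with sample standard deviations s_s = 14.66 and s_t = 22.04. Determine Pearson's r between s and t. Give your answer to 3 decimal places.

-0.163

r = Cov(s,t) / (s_s · s_t) = -52.57 / (14.66 × 22.04)
  = -52.57 / 323.1064 ≈ -0.163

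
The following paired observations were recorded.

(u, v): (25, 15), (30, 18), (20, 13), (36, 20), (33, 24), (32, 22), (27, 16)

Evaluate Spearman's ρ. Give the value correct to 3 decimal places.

0.893

Rank u: 2, 4, 1, 7, 6, 5, 3
Rank v: 2, 4, 1, 5, 7, 6, 3
d = rank(u) − rank(v): 0, 0, 0, 2, -1, -1, 0; Σd² = 6
ρ = 1 − 6Σd² / [n(n²−1)] = 1 − 6×6 / (7×48) = 1 − 36/336 ≈ 0.893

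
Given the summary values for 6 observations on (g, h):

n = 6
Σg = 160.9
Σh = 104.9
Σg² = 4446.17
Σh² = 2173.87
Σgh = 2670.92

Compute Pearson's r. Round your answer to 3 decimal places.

-0.673

r = (nΣgh − ΣgΣh) / √[(nΣg² − (Σg)²)(nΣh² − (Σh)²)]
Numerator: 6×2670.92 − 160.9×104.9 = -852.89
Denominator: √[(26677.02 − 25888.81)(13043.22 − 11004.01)] = √[788.21 × 2039.21] = 1267.8035
r = -852.89 / 1267.8035 ≈ -0.673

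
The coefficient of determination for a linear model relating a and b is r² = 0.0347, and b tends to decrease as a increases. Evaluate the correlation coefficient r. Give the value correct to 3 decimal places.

-0.186

|r| = √0.0347 = 0.186
The association is negative, so r = −0.186.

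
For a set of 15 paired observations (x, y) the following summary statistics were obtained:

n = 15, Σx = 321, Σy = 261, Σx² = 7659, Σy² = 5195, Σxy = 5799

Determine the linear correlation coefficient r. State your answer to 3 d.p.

0.297

r = (nΣxy − ΣxΣy) / √[(nΣx² − (Σx)²)(nΣy² − (Σy)²)]
Numerator: 15×5799 − 321×261 = 3204
Denominator: √[(114885 − 103041)(77925 − 68121)] = √[11844 × 9804] = 10775.8330
r = 3204 / 10775.8330 ≈ 0.297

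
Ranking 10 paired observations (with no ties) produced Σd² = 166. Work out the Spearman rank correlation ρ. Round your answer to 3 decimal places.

-0.006

ρ = 1 − 6Σd² / [n(n²−1)] = 1 − 6×166 / (10×99)
  = 1 − 996/990 = 1 − 1.0061 ≈ -0.006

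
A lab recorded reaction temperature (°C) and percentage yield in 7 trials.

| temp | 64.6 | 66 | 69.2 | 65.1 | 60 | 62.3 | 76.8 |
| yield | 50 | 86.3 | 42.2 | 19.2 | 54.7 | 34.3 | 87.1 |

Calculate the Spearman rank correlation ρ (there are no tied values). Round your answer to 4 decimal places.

Rank temp: 3, 5, 6, 4, 1, 2, 7
Rank yield: 4, 6, 3, 1, 5, 2, 7
d = rank(temp) − rank(yield): -1, -1, 3, 3, -4, 0, 0; Σd² = 36
ρ = 1 − 6Σd² / [n(n²−1)] = 1 − 6×36 / (7×48) = 1 − 216/336 ≈ 0.3571

0.3571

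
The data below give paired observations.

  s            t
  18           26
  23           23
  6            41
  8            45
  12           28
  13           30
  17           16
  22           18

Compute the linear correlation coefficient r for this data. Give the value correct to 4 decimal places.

n = 8, Σs = 119, Σt = 227, Σs² = 2039, Σt² = 7175, Σst = 2997
nΣst − ΣsΣt = 23976 − 27013 = -3037
nΣs² − (Σs)² = 16312 − 14161 = 2151; nΣt² − (Σt)² = 57400 − 51529 = 5871
r = -3037 / √(2151 × 5871) = -3037 / 3553.6630 ≈ -0.8546

-0.8546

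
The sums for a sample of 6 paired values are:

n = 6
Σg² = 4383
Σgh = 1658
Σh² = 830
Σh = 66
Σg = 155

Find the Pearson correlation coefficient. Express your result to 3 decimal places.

r = (nΣgh − ΣgΣh) / √[(nΣg² − (Σg)²)(nΣh² − (Σh)²)]
Numerator: 6×1658 − 155×66 = -282
Denominator: √[(26298 − 24025)(4980 − 4356)] = √[2273 × 624] = 1190.9458
r = -282 / 1190.9458 ≈ -0.237

-0.237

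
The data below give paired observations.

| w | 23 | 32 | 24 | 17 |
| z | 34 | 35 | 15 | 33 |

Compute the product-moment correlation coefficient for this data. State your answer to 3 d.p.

0.085

n = 4, Σw = 96, Σz = 117, Σw² = 2418, Σz² = 3695, Σwz = 2823
nΣwz − ΣwΣz = 11292 − 11232 = 60
nΣw² − (Σw)² = 9672 − 9216 = 456; nΣz² − (Σz)² = 14780 − 13689 = 1091
r = 60 / √(456 × 1091) = 60 / 705.3340 ≈ 0.085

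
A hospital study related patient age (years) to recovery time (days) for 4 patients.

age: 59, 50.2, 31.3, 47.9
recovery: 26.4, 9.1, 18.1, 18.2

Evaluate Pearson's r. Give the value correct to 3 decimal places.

n = 4, Σx = 188.4, Σy = 71.8, Σx² = 9275.14, Σy² = 1438.62, Σxy = 3452.73
nΣxy − ΣxΣy = 13810.92 − 13527.12 = 283.8
nΣx² − (Σx)² = 37100.56 − 35494.56 = 1606; nΣy² − (Σy)² = 5754.48 − 5155.24 = 599.24
r = 283.8 / √(1606 × 599.24) = 283.8 / 981.0094 ≈ 0.289

0.289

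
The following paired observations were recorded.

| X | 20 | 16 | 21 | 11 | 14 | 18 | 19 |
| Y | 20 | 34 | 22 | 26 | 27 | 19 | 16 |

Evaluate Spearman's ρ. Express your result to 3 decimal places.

-0.536

Rank X: 6, 3, 7, 1, 2, 4, 5
Rank Y: 3, 7, 4, 5, 6, 2, 1
d = rank(X) − rank(Y): 3, -4, 3, -4, -4, 2, 4; Σd² = 86
ρ = 1 − 6Σd² / [n(n²−1)] = 1 − 6×86 / (7×48) = 1 − 516/336 ≈ -0.536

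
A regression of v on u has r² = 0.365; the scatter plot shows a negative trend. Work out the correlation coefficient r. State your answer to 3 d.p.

|r| = √0.365 = 0.604
The association is negative, so r = −0.604.

-0.604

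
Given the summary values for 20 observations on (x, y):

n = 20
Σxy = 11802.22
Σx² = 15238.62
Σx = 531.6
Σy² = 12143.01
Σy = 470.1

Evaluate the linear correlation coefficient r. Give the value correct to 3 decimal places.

-0.629

r = (nΣxy − ΣxΣy) / √[(nΣx² − (Σx)²)(nΣy² − (Σy)²)]
Numerator: 20×11802.22 − 531.6×470.1 = -13860.76
Denominator: √[(304772.4 − 282598.56)(242860.2 − 220994.01)] = √[22173.84 × 21866.19] = 22019.4777
r = -13860.76 / 22019.4777 ≈ -0.629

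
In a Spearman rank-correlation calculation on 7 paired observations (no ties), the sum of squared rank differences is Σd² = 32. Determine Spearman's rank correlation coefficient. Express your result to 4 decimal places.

0.4286

ρ = 1 − 6Σd² / [n(n²−1)] = 1 − 6×32 / (7×48)
  = 1 − 192/336 = 1 − 0.57143 ≈ 0.4286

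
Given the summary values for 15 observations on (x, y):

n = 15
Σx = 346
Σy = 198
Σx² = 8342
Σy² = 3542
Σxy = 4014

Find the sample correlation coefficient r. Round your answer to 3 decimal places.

-0.956

r = (nΣxy − ΣxΣy) / √[(nΣx² − (Σx)²)(nΣy² − (Σy)²)]
Numerator: 15×4014 − 346×198 = -8298
Denominator: √[(125130 − 119716)(53130 − 39204)] = √[5414 × 13926] = 8683.0504
r = -8298 / 8683.0504 ≈ -0.956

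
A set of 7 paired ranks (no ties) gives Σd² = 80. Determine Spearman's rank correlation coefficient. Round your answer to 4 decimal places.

-0.4286

ρ = 1 − 6Σd² / [n(n²−1)] = 1 − 6×80 / (7×48)
  = 1 − 480/336 = 1 − 1.42857 ≈ -0.4286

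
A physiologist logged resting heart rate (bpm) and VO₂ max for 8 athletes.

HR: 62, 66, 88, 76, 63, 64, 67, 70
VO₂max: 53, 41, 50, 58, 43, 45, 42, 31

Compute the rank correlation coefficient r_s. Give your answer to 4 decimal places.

0.0238

Rank HR: 1, 4, 8, 7, 2, 3, 5, 6
Rank VO₂max: 7, 2, 6, 8, 4, 5, 3, 1
d = rank(HR) − rank(VO₂max): -6, 2, 2, -1, -2, -2, 2, 5; Σd² = 82
ρ = 1 − 6Σd² / [n(n²−1)] = 1 − 6×82 / (8×63) = 1 − 492/504 ≈ 0.0238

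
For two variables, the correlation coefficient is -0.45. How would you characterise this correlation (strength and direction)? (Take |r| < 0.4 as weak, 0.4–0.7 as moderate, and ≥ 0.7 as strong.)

moderate negative

r = -0.45 < 0 so the relationship is negative.
|r| = 0.45, which falls in the moderate range.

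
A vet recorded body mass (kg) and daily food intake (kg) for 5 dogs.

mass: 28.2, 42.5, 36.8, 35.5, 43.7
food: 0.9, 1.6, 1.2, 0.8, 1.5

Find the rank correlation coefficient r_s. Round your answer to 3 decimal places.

Rank mass: 1, 4, 3, 2, 5
Rank food: 2, 5, 3, 1, 4
d = rank(mass) − rank(food): -1, -1, 0, 1, 1; Σd² = 4
ρ = 1 − 6Σd² / [n(n²−1)] = 1 − 6×4 / (5×24) = 1 − 24/120 ≈ 0.800

0.800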